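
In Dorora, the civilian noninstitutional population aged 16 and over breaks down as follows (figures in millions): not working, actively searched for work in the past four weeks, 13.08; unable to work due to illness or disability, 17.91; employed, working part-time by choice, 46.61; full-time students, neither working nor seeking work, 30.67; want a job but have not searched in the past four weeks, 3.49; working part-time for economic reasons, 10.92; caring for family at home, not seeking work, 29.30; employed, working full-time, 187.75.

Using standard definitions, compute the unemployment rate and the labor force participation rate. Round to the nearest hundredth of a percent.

Employed = 46.61 + 10.92 + 187.75 = 245.28 million (anyone who worked, including part-time for economic reasons, counts as employed).
Unemployed = 13.08 million.
Labor force = 245.28 + 13.08 = 258.36 million.
Not in labor force = 17.91 + 30.67 + 3.49 + 29.30 = 81.37 million (those not working and not actively searching are outside the labor force — including those who want a job but have given up searching).
Civilian working-age population = 258.36 + 81.37 = 339.73 million.
Unemployment rate = 13.08 / 258.36 = 5.06%.
Labor force participation rate = 258.36 / 339.73 = 76.05%.

Unemployment rate ≈ 5.06%; labor force participation rate ≈ 76.05%.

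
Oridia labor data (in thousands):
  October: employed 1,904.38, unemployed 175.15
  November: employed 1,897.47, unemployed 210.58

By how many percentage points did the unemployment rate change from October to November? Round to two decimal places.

The unemployment rate changed by +1.57 percentage points.

October: labor force = 1,904.38 + 175.15 = 2,079.53; u = 175.15/2,079.53 = 8.42%.
November: labor force = 1,897.47 + 210.58 = 2,108.05; u = 210.58/2,108.05 = 9.99%.
Change = 9.99% − 8.42% = +1.57 pp.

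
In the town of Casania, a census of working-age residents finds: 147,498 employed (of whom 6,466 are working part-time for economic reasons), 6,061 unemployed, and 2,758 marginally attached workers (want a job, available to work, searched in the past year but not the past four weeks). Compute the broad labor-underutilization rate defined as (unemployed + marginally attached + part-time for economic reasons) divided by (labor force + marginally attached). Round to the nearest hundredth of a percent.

Labor force = 147,498 + 6,061 = 153,559.
Numerator = 6,061 + 2,758 + 6,466 = 15,285.
Denominator = 153,559 + 2,758 = 156,317.
Broad rate = 15,285 / 156,317 = 9.78%.

Broad underutilization rate ≈ 9.78%.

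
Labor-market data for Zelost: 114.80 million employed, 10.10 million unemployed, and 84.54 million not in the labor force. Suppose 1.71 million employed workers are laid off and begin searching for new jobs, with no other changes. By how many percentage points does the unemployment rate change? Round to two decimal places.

Initially, labor force = 114.80 + 10.10 = 124.90 million, so u = 10.10/124.90 = 8.09%.
After the change, employed falls and unemployed rises by 1.71; labor force unchanged → E = 113.09, U = 11.81, labor force = 124.90 million.
New unemployment rate = 11.81 / 124.90 = 9.46%.
Change = 9.46% − 8.09% = +1.37 percentage points.

The unemployment rate changes by +1.37 percentage points.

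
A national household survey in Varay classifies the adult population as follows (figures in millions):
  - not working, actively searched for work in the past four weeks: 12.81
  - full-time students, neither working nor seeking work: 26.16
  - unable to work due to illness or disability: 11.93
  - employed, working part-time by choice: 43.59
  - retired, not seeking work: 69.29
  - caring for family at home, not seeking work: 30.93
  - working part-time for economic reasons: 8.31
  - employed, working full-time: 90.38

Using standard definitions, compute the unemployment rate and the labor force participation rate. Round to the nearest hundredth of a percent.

Unemployment rate ≈ 8.26%; labor force participation rate ≈ 52.86%.

Employed = 43.59 + 8.31 + 90.38 = 142.28 million (anyone who worked, including part-time for economic reasons, counts as employed).
Unemployed = 12.81 million.
Labor force = 142.28 + 12.81 = 155.09 million.
Not in labor force = 26.16 + 11.93 + 69.29 + 30.93 = 138.31 million (those not working and not actively searching are outside the labor force).
Civilian working-age population = 155.09 + 138.31 = 293.40 million.
Unemployment rate = 12.81 / 155.09 = 8.26%.
Labor force participation rate = 155.09 / 293.40 = 52.86%.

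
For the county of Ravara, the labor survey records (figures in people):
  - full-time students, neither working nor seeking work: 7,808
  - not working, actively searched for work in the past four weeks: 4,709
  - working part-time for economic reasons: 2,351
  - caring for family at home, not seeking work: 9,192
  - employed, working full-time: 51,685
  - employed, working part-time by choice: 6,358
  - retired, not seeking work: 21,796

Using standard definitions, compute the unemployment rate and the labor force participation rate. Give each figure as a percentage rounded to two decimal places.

Employed = 2,351 + 51,685 + 6,358 = 60,394 (anyone who worked, including part-time for economic reasons, counts as employed).
Unemployed = 4,709.
Labor force = 60,394 + 4,709 = 65,103.
Not in labor force = 7,808 + 9,192 + 21,796 = 38,796 (those not working and not actively searching are outside the labor force).
Civilian working-age population = 65,103 + 38,796 = 103,899.
Unemployment rate = 4,709 / 65,103 = 7.23%.
Labor force participation rate = 65,103 / 103,899 = 62.66%.

Unemployment rate ≈ 7.23%; labor force participation rate ≈ 62.66%.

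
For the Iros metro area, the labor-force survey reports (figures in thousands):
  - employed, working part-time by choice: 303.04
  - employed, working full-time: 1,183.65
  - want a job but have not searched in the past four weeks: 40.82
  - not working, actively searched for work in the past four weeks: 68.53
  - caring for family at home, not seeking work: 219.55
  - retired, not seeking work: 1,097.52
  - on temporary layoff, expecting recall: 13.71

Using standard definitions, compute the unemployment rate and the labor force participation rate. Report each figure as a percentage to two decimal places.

Employed = 303.04 + 1,183.65 = 1,486.69 thousand.
Unemployed = 68.53 + 13.71 = 82.24 thousand (jobless and actively searching, or on temporary layoff).
Labor force = 1,486.69 + 82.24 = 1,568.93 thousand.
Not in labor force = 40.82 + 219.55 + 1,097.52 = 1,357.89 thousand (those not working and not actively searching are outside the labor force — including those who want a job but have given up searching).
Civilian working-age population = 1,568.93 + 1,357.89 = 2,926.82 thousand.
Unemployment rate = 82.24 / 1,568.93 = 5.24%.
Labor force participation rate = 1,568.93 / 2,926.82 = 53.61%.

Unemployment rate ≈ 5.24%; labor force participation rate ≈ 53.61%.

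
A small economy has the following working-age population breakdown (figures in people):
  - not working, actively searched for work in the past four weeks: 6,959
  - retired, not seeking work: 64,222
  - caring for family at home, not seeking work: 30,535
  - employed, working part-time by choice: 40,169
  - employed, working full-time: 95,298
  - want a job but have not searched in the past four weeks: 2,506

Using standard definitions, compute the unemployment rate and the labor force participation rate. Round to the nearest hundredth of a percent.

Employed = 40,169 + 95,298 = 135,467.
Unemployed = 6,959.
Labor force = 135,467 + 6,959 = 142,426.
Not in labor force = 64,222 + 30,535 + 2,506 = 97,263 (those not working and not actively searching are outside the labor force — including those who want a job but have given up searching).
Civilian working-age population = 142,426 + 97,263 = 239,689.
Unemployment rate = 6,959 / 142,426 = 4.89%.
Labor force participation rate = 142,426 / 239,689 = 59.42%.

Unemployment rate ≈ 4.89%; labor force participation rate ≈ 59.42%.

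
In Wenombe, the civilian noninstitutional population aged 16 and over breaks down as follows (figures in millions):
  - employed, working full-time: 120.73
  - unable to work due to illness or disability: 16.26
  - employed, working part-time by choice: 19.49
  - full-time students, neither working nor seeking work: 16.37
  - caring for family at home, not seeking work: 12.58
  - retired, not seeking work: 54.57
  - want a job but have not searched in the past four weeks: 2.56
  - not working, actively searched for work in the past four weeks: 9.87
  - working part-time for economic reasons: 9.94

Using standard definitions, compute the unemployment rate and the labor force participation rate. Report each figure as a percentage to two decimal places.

Unemployment rate ≈ 6.17%; labor force participation rate ≈ 60.99%.

Employed = 120.73 + 19.49 + 9.94 = 150.16 million (anyone who worked, including part-time for economic reasons, counts as employed).
Unemployed = 9.87 million.
Labor force = 150.16 + 9.87 = 160.03 million.
Not in labor force = 16.26 + 16.37 + 12.58 + 54.57 + 2.56 = 102.34 million (those not working and not actively searching are outside the labor force — including those who want a job but have given up searching).
Civilian working-age population = 160.03 + 102.34 = 262.37 million.
Unemployment rate = 9.87 / 160.03 = 6.17%.
Labor force participation rate = 160.03 / 262.37 = 60.99%.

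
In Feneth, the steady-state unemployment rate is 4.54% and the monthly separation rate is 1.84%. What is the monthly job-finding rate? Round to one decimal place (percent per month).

From u* = s/(s+f): f = s·(1−u)/u.
f = 1.84 × (1 − 0.0454) / 0.0454 = 1.7565 / 0.0454 ≈ 38.7% per month.

Job-finding rate ≈ 38.7% per month.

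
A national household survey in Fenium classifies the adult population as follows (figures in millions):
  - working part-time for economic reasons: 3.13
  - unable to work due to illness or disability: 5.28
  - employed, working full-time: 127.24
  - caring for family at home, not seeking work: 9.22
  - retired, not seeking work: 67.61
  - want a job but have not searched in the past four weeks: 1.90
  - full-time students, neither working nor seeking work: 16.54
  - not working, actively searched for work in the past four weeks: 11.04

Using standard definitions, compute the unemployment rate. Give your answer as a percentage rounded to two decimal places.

Employed = 3.13 + 127.24 = 130.37 million (anyone who worked, including part-time for economic reasons, counts as employed).
Unemployed = 11.04 million.
Labor force = 130.37 + 11.04 = 141.41 million.
Unemployment rate = 11.04 / 141.41 = 7.81%.

Unemployment rate ≈ 7.81%.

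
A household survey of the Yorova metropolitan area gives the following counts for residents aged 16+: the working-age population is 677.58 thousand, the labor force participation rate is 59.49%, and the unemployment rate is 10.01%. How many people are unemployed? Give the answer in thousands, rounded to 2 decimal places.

About 40.35 thousand are unemployed.

Labor force = 0.5949 × 677.58 = 403.09 thousand.
Unemployed = 0.1001 × 403.09 ≈ 40.35 thousand.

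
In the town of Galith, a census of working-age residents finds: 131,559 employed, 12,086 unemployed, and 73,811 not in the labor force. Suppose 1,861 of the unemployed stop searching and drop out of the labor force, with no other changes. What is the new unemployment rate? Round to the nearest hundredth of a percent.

Initially, labor force = 131,559 + 12,086 = 143,645, so u = 12,086/143,645 = 8.41%.
After the change, unemployed and labor force both fall by 1,861 → E = 131,559, U = 10,225, labor force = 141,784.
New unemployment rate = 10,225 / 141,784 = 7.21%.

New unemployment rate ≈ 7.21%.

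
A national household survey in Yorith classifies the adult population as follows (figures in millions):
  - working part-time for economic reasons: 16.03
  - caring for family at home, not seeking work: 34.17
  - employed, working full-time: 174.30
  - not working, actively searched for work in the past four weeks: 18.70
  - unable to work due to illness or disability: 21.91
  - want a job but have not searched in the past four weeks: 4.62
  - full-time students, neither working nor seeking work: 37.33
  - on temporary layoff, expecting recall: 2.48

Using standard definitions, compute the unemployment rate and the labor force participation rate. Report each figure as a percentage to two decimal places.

Employed = 16.03 + 174.30 = 190.33 million (anyone who worked, including part-time for economic reasons, counts as employed).
Unemployed = 18.70 + 2.48 = 21.18 million (jobless and actively searching, or on temporary layoff).
Labor force = 190.33 + 21.18 = 211.51 million.
Not in labor force = 34.17 + 21.91 + 4.62 + 37.33 = 98.03 million (those not working and not actively searching are outside the labor force — including those who want a job but have given up searching).
Civilian working-age population = 211.51 + 98.03 = 309.54 million.
Unemployment rate = 21.18 / 211.51 = 10.01%.
Labor force participation rate = 211.51 / 309.54 = 68.33%.

Unemployment rate ≈ 10.01%; labor force participation rate ≈ 68.33%.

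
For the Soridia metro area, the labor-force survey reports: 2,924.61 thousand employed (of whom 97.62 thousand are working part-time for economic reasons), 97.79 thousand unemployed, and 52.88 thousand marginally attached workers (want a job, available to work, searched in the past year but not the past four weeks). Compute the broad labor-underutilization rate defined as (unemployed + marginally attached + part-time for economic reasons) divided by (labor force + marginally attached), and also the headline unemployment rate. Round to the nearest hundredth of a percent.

Labor force = 2,924.61 + 97.79 = 3,022.40 thousand.
Numerator = 97.79 + 52.88 + 97.62 = 248.29 thousand.
Denominator = 3,022.40 + 52.88 = 3,075.28 thousand.
Broad rate = 248.29 / 3,075.28 = 8.07%.
Headline unemployment rate = 97.79 / 3,022.40 = 3.24%.

Broad underutilization rate ≈ 8.07%; headline unemployment rate ≈ 3.24%.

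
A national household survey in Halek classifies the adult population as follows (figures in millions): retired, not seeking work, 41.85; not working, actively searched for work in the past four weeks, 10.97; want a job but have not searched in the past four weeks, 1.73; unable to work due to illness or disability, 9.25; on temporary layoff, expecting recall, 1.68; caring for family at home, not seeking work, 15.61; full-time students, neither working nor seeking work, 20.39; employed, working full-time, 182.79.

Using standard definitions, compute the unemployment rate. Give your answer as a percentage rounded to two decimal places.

Employed = 182.79 million.
Unemployed = 10.97 + 1.68 = 12.65 million (jobless and actively searching, or on temporary layoff).
Labor force = 182.79 + 12.65 = 195.44 million.
Unemployment rate = 12.65 / 195.44 = 6.47%.

Unemployment rate ≈ 6.47%.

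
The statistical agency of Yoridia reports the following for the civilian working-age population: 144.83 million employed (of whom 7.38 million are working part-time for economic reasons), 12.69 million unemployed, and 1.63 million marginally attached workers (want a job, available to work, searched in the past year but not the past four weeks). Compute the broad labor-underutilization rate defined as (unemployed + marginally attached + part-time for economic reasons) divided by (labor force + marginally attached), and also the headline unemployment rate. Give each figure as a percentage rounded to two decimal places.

Broad underutilization rate ≈ 13.63%; headline unemployment rate ≈ 8.06%.

Labor force = 144.83 + 12.69 = 157.52 million.
Numerator = 12.69 + 1.63 + 7.38 = 21.70 million.
Denominator = 157.52 + 1.63 = 159.15 million.
Broad rate = 21.70 / 159.15 = 13.63%.
Headline unemployment rate = 12.69 / 157.52 = 8.06%.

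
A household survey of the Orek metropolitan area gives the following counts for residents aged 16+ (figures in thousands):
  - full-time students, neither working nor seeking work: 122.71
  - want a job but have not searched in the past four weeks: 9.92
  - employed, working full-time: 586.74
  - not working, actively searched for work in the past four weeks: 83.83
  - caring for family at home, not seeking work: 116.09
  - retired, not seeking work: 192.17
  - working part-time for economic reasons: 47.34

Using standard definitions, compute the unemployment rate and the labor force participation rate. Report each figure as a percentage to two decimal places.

Unemployment rate ≈ 11.68%; labor force participation rate ≈ 61.95%.

Employed = 586.74 + 47.34 = 634.08 thousand (anyone who worked, including part-time for economic reasons, counts as employed).
Unemployed = 83.83 thousand.
Labor force = 634.08 + 83.83 = 717.91 thousand.
Not in labor force = 122.71 + 9.92 + 116.09 + 192.17 = 440.89 thousand (those not working and not actively searching are outside the labor force — including those who want a job but have given up searching).
Civilian working-age population = 717.91 + 440.89 = 1,158.80 thousand.
Unemployment rate = 83.83 / 717.91 = 11.68%.
Labor force participation rate = 717.91 / 1,158.80 = 61.95%.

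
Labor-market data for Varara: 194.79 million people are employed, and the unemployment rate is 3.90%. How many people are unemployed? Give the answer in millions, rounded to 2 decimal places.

About 7.91 million are unemployed.

Let U be the number unemployed. The labor force is E + U, and U/(E+U) = 0.0390.
So U = 0.0390 × 194.79 / (1 − 0.0390) = 7.5968 / 0.9610 ≈ 7.91 million.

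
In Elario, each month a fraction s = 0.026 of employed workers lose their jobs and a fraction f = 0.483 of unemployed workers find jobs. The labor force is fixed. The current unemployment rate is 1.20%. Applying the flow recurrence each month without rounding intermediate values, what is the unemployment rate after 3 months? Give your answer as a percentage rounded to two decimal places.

Unemployment rate after three months ≈ 4.65%.

With a fixed labor force, u_{t+1} = u_t + s·(1−u_t) − f·u_t = u_t·(1−s−f) + s.
Here 1−s−f = 0.491 and s = 0.026.
u_1 = 0.012000 × 0.491 + 0.026 = 0.031892.
u_2 = 0.031892 × 0.491 + 0.026 = 0.041659.
u_3 = 0.041659 × 0.491 + 0.026 = 0.046455.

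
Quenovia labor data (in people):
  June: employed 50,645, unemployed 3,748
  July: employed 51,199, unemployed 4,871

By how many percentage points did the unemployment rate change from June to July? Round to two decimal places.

The unemployment rate changed by +1.80 percentage points.

June: labor force = 50,645 + 3,748 = 54,393; u = 3,748/54,393 = 6.89%.
July: labor force = 51,199 + 4,871 = 56,070; u = 4,871/56,070 = 8.69%.
Change = 8.69% − 6.89% = +1.80 pp.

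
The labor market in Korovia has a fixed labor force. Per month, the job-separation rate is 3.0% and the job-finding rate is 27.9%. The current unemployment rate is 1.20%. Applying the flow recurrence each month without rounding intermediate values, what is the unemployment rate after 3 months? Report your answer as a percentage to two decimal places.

Unemployment rate after three months ≈ 6.90%.

With a fixed labor force, u_{t+1} = u_t + s·(1−u_t) − f·u_t = u_t·(1−s−f) + s.
Here 1−s−f = 0.691 and s = 0.030.
u_1 = 0.012000 × 0.691 + 0.030 = 0.038292.
u_2 = 0.038292 × 0.691 + 0.030 = 0.056460.
u_3 = 0.056460 × 0.691 + 0.030 = 0.069014.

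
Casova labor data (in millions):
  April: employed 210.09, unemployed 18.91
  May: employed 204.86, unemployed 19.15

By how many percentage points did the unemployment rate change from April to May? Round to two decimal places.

The unemployment rate changed by +0.29 percentage points.

April: labor force = 210.09 + 18.91 = 229.00; u = 18.91/229.00 = 8.26%.
May: labor force = 204.86 + 19.15 = 224.01; u = 19.15/224.01 = 8.55%.
Change = 8.55% − 8.26% = +0.29 pp.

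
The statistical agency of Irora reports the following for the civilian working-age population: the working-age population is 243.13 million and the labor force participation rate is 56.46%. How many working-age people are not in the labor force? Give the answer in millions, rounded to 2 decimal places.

About 105.86 million are not in the labor force.

Share not in the labor force = 1 − 0.5646 = 0.4354.
Not in labor force = 0.4354 × 243.13 ≈ 105.86 million.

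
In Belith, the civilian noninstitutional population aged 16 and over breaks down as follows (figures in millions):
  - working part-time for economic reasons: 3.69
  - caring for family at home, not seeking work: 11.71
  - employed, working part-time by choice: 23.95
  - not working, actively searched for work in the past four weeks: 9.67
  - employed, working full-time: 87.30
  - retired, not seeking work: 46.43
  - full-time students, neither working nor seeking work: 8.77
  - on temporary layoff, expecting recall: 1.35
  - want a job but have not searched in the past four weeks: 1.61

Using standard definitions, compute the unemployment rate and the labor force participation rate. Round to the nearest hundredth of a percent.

Unemployment rate ≈ 8.75%; labor force participation rate ≈ 64.77%.

Employed = 3.69 + 23.95 + 87.30 = 114.94 million (anyone who worked, including part-time for economic reasons, counts as employed).
Unemployed = 9.67 + 1.35 = 11.02 million (jobless and actively searching, or on temporary layoff).
Labor force = 114.94 + 11.02 = 125.96 million.
Not in labor force = 11.71 + 46.43 + 8.77 + 1.61 = 68.52 million (those not working and not actively searching are outside the labor force — including those who want a job but have given up searching).
Civilian working-age population = 125.96 + 68.52 = 194.48 million.
Unemployment rate = 11.02 / 125.96 = 8.75%.
Labor force participation rate = 125.96 / 194.48 = 64.77%.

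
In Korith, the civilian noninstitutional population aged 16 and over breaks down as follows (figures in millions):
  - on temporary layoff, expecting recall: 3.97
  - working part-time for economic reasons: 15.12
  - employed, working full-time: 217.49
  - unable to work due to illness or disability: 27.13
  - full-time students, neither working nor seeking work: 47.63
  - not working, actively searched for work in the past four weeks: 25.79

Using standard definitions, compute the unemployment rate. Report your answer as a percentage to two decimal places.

Employed = 15.12 + 217.49 = 232.61 million (anyone who worked, including part-time for economic reasons, counts as employed).
Unemployed = 3.97 + 25.79 = 29.76 million (jobless and actively searching, or on temporary layoff).
Labor force = 232.61 + 29.76 = 262.37 million.
Unemployment rate = 29.76 / 262.37 = 11.34%.

Unemployment rate ≈ 11.34%.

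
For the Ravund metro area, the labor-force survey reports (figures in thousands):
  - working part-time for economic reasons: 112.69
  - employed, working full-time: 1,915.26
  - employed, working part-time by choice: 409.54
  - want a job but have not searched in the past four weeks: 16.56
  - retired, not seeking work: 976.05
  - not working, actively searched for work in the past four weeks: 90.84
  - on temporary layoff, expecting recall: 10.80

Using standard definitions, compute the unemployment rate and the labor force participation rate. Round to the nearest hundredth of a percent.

Unemployment rate ≈ 4.00%; labor force participation rate ≈ 71.89%.

Employed = 112.69 + 1,915.26 + 409.54 = 2,437.49 thousand (anyone who worked, including part-time for economic reasons, counts as employed).
Unemployed = 90.84 + 10.80 = 101.64 thousand (jobless and actively searching, or on temporary layoff).
Labor force = 2,437.49 + 101.64 = 2,539.13 thousand.
Not in labor force = 16.56 + 976.05 = 992.61 thousand (those not working and not actively searching are outside the labor force — including those who want a job but have given up searching).
Civilian working-age population = 2,539.13 + 992.61 = 3,531.74 thousand.
Unemployment rate = 101.64 / 2,539.13 = 4.00%.
Labor force participation rate = 2,539.13 / 3,531.74 = 71.89%.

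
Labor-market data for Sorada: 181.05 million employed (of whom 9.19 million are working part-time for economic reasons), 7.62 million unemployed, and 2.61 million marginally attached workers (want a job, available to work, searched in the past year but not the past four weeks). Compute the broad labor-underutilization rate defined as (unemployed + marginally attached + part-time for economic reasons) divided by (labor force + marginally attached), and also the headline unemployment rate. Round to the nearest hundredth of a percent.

Labor force = 181.05 + 7.62 = 188.67 million.
Numerator = 7.62 + 2.61 + 9.19 = 19.42 million.
Denominator = 188.67 + 2.61 = 191.28 million.
Broad rate = 19.42 / 191.28 = 10.15%.
Headline unemployment rate = 7.62 / 188.67 = 4.04%.

Broad underutilization rate ≈ 10.15%; headline unemployment rate ≈ 4.04%.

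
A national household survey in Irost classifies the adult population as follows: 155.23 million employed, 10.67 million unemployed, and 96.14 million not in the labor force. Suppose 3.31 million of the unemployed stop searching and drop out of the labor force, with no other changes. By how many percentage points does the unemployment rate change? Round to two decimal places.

Initially, labor force = 155.23 + 10.67 = 165.90 million, so u = 10.67/165.90 = 6.43%.
After the change, unemployed and labor force both fall by 3.31 → E = 155.23, U = 7.36, labor force = 162.59 million.
New unemployment rate = 7.36 / 162.59 = 4.53%.
Change = 4.53% − 6.43% = −1.90 percentage points.

The unemployment rate changes by −1.90 percentage points.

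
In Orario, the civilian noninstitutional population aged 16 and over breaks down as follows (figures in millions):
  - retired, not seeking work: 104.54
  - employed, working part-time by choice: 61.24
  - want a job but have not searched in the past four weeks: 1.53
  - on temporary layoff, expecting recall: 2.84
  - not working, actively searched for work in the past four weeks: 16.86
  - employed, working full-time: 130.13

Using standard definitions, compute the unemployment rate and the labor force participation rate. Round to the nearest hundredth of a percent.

Unemployment rate ≈ 9.33%; labor force participation rate ≈ 66.55%.

Employed = 61.24 + 130.13 = 191.37 million.
Unemployed = 2.84 + 16.86 = 19.70 million (jobless and actively searching, or on temporary layoff).
Labor force = 191.37 + 19.70 = 211.07 million.
Not in labor force = 104.54 + 1.53 = 106.07 million (those not working and not actively searching are outside the labor force — including those who want a job but have given up searching).
Civilian working-age population = 211.07 + 106.07 = 317.14 million.
Unemployment rate = 19.70 / 211.07 = 9.33%.
Labor force participation rate = 211.07 / 317.14 = 66.55%.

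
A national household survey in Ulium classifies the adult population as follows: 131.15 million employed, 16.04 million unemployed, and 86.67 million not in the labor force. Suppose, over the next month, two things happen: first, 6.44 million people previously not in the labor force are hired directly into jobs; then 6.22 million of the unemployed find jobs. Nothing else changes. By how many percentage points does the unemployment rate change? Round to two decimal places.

The unemployment rate changes by −4.51 percentage points.

Initially, labor force = 131.15 + 16.04 = 147.19 million, so u = 16.04/147.19 = 10.90%.
After the first change, employed and labor force both rise by 6.44; unemployed unchanged → E = 137.59, U = 16.04, labor force = 153.63 million.
After the second change, unemployed falls and employed rises by 6.22; labor force unchanged → E = 143.81, U = 9.82, labor force = 153.63 million.
New unemployment rate = 9.82 / 153.63 = 6.39%.
Change = 6.39% − 10.90% = −4.51 percentage points.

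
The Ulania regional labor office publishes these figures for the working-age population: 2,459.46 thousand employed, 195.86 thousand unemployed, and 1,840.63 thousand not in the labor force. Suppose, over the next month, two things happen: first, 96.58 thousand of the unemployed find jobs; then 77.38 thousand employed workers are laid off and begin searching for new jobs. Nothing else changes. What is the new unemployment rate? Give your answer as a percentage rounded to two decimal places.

Initially, labor force = 2,459.46 + 195.86 = 2,655.32 thousand, so u = 195.86/2,655.32 = 7.38%.
After the first change, unemployed falls and employed rises by 96.58; labor force unchanged → E = 2,556.04, U = 99.28, labor force = 2,655.32 thousand.
After the second change, employed falls and unemployed rises by 77.38; labor force unchanged → E = 2,478.66, U = 176.66, labor force = 2,655.32 thousand.
New unemployment rate = 176.66 / 2,655.32 = 6.65%.

New unemployment rate ≈ 6.65%.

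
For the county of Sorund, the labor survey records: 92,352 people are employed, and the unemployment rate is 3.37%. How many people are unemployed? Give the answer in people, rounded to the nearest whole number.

About 3,221 are unemployed.

Let U be the number unemployed. The labor force is E + U, and U/(E+U) = 0.0337.
So U = 0.0337 × 92,352 / (1 − 0.0337) = 3112.26 / 0.9663 ≈ 3,221.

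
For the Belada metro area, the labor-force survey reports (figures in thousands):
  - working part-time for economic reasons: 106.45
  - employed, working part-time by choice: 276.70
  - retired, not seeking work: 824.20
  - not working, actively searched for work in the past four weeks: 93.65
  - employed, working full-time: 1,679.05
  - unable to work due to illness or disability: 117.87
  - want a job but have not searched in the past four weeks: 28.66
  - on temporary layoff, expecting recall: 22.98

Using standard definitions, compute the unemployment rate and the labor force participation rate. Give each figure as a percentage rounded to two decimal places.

Unemployment rate ≈ 5.35%; labor force participation rate ≈ 69.18%.

Employed = 106.45 + 276.70 + 1,679.05 = 2,062.20 thousand (anyone who worked, including part-time for economic reasons, counts as employed).
Unemployed = 93.65 + 22.98 = 116.63 thousand (jobless and actively searching, or on temporary layoff).
Labor force = 2,062.20 + 116.63 = 2,178.83 thousand.
Not in labor force = 824.20 + 117.87 + 28.66 = 970.73 thousand (those not working and not actively searching are outside the labor force — including those who want a job but have given up searching).
Civilian working-age population = 2,178.83 + 970.73 = 3,149.56 thousand.
Unemployment rate = 116.63 / 2,178.83 = 5.35%.
Labor force participation rate = 2,178.83 / 3,149.56 = 69.18%.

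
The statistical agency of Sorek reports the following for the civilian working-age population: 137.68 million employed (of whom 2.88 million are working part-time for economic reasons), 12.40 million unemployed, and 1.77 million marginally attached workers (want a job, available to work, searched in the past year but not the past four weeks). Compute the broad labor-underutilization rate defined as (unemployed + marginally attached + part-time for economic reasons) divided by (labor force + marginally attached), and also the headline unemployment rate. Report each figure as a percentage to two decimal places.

Broad underutilization rate ≈ 11.23%; headline unemployment rate ≈ 8.26%.

Labor force = 137.68 + 12.40 = 150.08 million.
Numerator = 12.40 + 1.77 + 2.88 = 17.05 million.
Denominator = 150.08 + 1.77 = 151.85 million.
Broad rate = 17.05 / 151.85 = 11.23%.
Headline unemployment rate = 12.40 / 150.08 = 8.26%.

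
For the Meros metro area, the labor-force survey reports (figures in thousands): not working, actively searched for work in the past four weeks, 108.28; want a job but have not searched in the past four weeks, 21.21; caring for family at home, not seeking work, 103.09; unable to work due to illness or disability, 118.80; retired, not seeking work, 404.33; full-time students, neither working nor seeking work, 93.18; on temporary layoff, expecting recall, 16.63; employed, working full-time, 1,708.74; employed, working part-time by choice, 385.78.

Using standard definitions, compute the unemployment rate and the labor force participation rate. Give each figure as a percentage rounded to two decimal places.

Employed = 1,708.74 + 385.78 = 2,094.52 thousand.
Unemployed = 108.28 + 16.63 = 124.91 thousand (jobless and actively searching, or on temporary layoff).
Labor force = 2,094.52 + 124.91 = 2,219.43 thousand.
Not in labor force = 21.21 + 103.09 + 118.80 + 404.33 + 93.18 = 740.61 thousand (those not working and not actively searching are outside the labor force — including those who want a job but have given up searching).
Civilian working-age population = 2,219.43 + 740.61 = 2,960.04 thousand.
Unemployment rate = 124.91 / 2,219.43 = 5.63%.
Labor force participation rate = 2,219.43 / 2,960.04 = 74.98%.

Unemployment rate ≈ 5.63%; labor force participation rate ≈ 74.98%.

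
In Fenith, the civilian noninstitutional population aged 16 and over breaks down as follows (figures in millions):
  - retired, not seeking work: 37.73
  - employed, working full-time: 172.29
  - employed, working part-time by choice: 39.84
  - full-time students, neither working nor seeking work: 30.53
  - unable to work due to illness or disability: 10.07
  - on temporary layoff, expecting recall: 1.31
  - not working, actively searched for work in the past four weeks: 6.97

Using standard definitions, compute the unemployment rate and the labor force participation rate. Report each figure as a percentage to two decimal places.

Employed = 172.29 + 39.84 = 212.13 million.
Unemployed = 1.31 + 6.97 = 8.28 million (jobless and actively searching, or on temporary layoff).
Labor force = 212.13 + 8.28 = 220.41 million.
Not in labor force = 37.73 + 30.53 + 10.07 = 78.33 million (those not working and not actively searching are outside the labor force).
Civilian working-age population = 220.41 + 78.33 = 298.74 million.
Unemployment rate = 8.28 / 220.41 = 3.76%.
Labor force participation rate = 220.41 / 298.74 = 73.78%.

Unemployment rate ≈ 3.76%; labor force participation rate ≈ 73.78%.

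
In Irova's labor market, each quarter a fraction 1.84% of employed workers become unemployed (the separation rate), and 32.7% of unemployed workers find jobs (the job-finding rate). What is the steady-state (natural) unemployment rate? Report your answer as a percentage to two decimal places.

Steady-state unemployment rate ≈ 5.33%.

At steady state the flows balance: s·E = f·U, so U/(E+U) = s/(s+f).
u* = 1.84 / (1.84 + 32.7) = 1.84 / 34.54 = 5.33%.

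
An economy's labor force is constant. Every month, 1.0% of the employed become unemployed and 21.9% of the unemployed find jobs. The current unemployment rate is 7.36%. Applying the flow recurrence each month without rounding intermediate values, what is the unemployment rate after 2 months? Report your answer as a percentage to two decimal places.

Unemployment rate after two months ≈ 6.15%.

With a fixed labor force, u_{t+1} = u_t + s·(1−u_t) − f·u_t = u_t·(1−s−f) + s.
Here 1−s−f = 0.771 and s = 0.010.
u_1 = 0.073600 × 0.771 + 0.010 = 0.066746.
u_2 = 0.066746 × 0.771 + 0.010 = 0.061461.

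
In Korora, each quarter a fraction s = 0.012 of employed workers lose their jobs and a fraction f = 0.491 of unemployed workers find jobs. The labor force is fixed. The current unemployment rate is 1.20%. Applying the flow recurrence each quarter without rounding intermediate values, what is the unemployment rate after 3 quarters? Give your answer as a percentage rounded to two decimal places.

With a fixed labor force, u_{t+1} = u_t + s·(1−u_t) − f·u_t = u_t·(1−s−f) + s.
Here 1−s−f = 0.497 and s = 0.012.
u_1 = 0.012000 × 0.497 + 0.012 = 0.017964.
u_2 = 0.017964 × 0.497 + 0.012 = 0.020928.
u_3 = 0.020928 × 0.497 + 0.012 = 0.022401.

Unemployment rate after three quarters ≈ 2.24%.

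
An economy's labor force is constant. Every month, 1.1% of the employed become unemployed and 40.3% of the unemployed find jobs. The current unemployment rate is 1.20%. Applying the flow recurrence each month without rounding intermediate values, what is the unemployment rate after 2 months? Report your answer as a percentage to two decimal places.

With a fixed labor force, u_{t+1} = u_t + s·(1−u_t) − f·u_t = u_t·(1−s−f) + s.
Here 1−s−f = 0.586 and s = 0.011.
u_1 = 0.012000 × 0.586 + 0.011 = 0.018032.
u_2 = 0.018032 × 0.586 + 0.011 = 0.021567.

Unemployment rate after two months ≈ 2.16%.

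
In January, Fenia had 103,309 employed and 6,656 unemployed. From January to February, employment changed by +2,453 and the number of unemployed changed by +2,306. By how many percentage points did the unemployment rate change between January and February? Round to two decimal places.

January: labor force = 103,309 + 6,656 = 109,965; u = 6,656/109,965 = 6.05%.
February: labor force = 105,762 + 8,962 = 114,724; u = 8,962/114,724 = 7.81%.
Change = 7.81% − 6.05% = +1.76 pp.

The unemployment rate changed by +1.76 percentage points.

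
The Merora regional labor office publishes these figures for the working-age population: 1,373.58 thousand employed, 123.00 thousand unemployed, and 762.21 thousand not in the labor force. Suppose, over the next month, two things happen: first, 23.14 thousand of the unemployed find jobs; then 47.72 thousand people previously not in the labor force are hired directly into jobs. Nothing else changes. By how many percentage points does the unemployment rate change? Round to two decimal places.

Initially, labor force = 1,373.58 + 123.00 = 1,496.58 thousand, so u = 123.00/1,496.58 = 8.22%.
After the first change, unemployed falls and employed rises by 23.14; labor force unchanged → E = 1,396.72, U = 99.86, labor force = 1,496.58 thousand.
After the second change, employed and labor force both rise by 47.72; unemployed unchanged → E = 1,444.44, U = 99.86, labor force = 1,544.30 thousand.
New unemployment rate = 99.86 / 1,544.30 = 6.47%.
Change = 6.47% − 8.22% = −1.75 percentage points.

The unemployment rate changes by −1.75 percentage points.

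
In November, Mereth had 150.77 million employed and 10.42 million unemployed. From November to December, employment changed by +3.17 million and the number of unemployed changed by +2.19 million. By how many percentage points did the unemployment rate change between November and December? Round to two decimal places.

The unemployment rate changed by +1.11 percentage points.

November: labor force = 150.77 + 10.42 = 161.19; u = 10.42/161.19 = 6.46%.
December: labor force = 153.94 + 12.61 = 166.55; u = 12.61/166.55 = 7.57%.
Change = 7.57% − 6.46% = +1.11 pp.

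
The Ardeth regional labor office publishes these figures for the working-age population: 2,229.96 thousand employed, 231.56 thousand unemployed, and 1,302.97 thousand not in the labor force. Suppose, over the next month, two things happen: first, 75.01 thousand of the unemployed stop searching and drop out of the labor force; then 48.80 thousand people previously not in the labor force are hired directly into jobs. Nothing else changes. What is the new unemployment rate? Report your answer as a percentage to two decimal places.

New unemployment rate ≈ 6.43%.

Initially, labor force = 2,229.96 + 231.56 = 2,461.52 thousand, so u = 231.56/2,461.52 = 9.41%.
After the first change, unemployed and labor force both fall by 75.01 → E = 2,229.96, U = 156.55, labor force = 2,386.51 thousand.
After the second change, employed and labor force both rise by 48.80; unemployed unchanged → E = 2,278.76, U = 156.55, labor force = 2,435.31 thousand.
New unemployment rate = 156.55 / 2,435.31 = 6.43%.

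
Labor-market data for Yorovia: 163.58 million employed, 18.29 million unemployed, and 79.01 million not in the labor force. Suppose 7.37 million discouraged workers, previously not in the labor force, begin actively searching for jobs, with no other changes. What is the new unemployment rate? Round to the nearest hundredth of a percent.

New unemployment rate ≈ 13.56%.

Initially, labor force = 163.58 + 18.29 = 181.87 million, so u = 18.29/181.87 = 10.06%.
After the change, unemployed and labor force both rise by 7.37 → E = 163.58, U = 25.66, labor force = 189.24 million.
New unemployment rate = 25.66 / 189.24 = 13.56%.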